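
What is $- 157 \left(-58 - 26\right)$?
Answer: $13188$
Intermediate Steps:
$- 157 \left(-58 - 26\right) = \left(-157\right) \left(-84\right) = 13188$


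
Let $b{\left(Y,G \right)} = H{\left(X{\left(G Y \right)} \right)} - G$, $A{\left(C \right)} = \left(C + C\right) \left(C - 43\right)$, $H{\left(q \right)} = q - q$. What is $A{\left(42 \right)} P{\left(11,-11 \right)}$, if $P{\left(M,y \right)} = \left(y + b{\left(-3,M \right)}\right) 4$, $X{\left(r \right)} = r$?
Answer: $7392$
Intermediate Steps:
$H{\left(q \right)} = 0$
$A{\left(C \right)} = 2 C \left(-43 + C\right)$
$b{\left(Y,G \right)} = - G$ ($b{\left(Y,G \right)} = 0 - G = - G$)
$P{\left(M,y \right)} = - 4 M + 4 y$ ($P{\left(M,y \right)} = \left(y - M\right) 4 = - 4 M + 4 y$)
$A{\left(42 \right)} P{\left(11,-11 \right)} = 2 \cdot 42 \left(-43 + 42\right) \left(\left(-4\right) 11 + 4 \left(-11\right)\right) = 2 \cdot 42 \left(-1\right) \left(-44 - 44\right) = \left(-84\right) \left(-88\right) = 7392$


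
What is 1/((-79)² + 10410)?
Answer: 1/16651 ≈ 6.0056e-5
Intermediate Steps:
1/((-79)² + 10410) = 1/(6241 + 10410) = 1/16651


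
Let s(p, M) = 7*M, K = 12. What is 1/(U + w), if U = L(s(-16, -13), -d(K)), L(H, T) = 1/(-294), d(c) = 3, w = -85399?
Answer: -294/25107307 ≈ -1.1710e-5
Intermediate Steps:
L(H, T) = -1/294
U = -1/294 ≈ -0.0034014
1/(U + w) = 1/(-1/294 - 85399) = 1/(-25107307/294) = -294/25107307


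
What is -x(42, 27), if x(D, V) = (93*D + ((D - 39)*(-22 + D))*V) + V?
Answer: -5553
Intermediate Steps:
x(D, V) = V + 93*D + V*(-39 + D)*(-22 + D) (x(D, V) = (93*D + ((-39 + D)*(-22 + D))*V) + V = (93*D + V*(-39 + D)*(-22 + D)) + V = V + 93*D + V*(-39 + D)*(-22 + D))
-x(42, 27) = -(93*42 + 859*27 + 27*42² - 61*42*27) = -(3906 + 23193 + 27*1764 - 69174) = -(3906 + 23193 + 47628 - 69174) = -1*5553 = -5553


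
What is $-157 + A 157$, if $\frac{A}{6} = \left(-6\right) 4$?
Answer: $-22765$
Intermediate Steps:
$A = -144$ ($A = 6 \left(\left(-6\right) 4\right) = 6 \left(-24\right) = -144$)
$-157 + A 157 = -157 - 22608 = -22765$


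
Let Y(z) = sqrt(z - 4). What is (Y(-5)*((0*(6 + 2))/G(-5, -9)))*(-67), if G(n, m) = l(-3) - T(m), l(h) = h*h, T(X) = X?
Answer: 0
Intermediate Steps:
l(h) = h**2
G(n, m) = 9 - m (G(n, m) = (-3)**2 - m = 9 - m)
Y(z) = sqrt(-4 + z)
(Y(-5)*((0*(6 + 2))/G(-5, -9)))*(-67) = (sqrt(-4 - 5)*((0*(6 + 2))/(9 - 1*(-9))))*(-67) = (sqrt(-9)*((0*8)/(9 + 9)))*(-67) = ((3*I)*(0/18))*(-67) = ((3*I)*(0*(1/18)))*(-67) = ((3*I)*0)*(-67) = 0*(-67) = 0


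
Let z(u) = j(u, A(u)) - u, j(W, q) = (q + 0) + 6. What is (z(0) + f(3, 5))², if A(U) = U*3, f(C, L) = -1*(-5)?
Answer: 121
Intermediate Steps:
f(C, L) = 5
A(U) = 3*U
j(W, q) = 6 + q (j(W, q) = q + 6 = 6 + q)
z(u) = 6 + 2*u (z(u) = (6 + 3*u) - u = 6 + 2*u)
(z(0) + f(3, 5))² = ((6 + 2*0) + 5)² = ((6 + 0) + 5)² = (6 + 5)² = 11² = 121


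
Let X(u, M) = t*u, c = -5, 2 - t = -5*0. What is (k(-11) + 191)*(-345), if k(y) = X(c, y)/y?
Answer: -728295/11 ≈ -66209.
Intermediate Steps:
t = 2 (t = 2 - (-5)*0 = 2 - 1*0 = 2 + 0 = 2)
X(u, M) = 2*u
k(y) = -10/y (k(y) = (2*(-5))/y = -10/y)
(k(-11) + 191)*(-345) = (-10/(-11) + 191)*(-345) = (-10*(-1/11) + 191)*(-345) = (10/11 + 191)*(-345) = (2111/11)*(-345) = -728295/11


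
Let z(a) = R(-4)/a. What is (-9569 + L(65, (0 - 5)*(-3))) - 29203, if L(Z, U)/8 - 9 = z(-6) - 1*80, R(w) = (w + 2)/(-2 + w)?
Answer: -354064/9 ≈ -39340.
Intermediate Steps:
R(w) = (2 + w)/(-2 + w)
z(a) = 1/(3*a) (z(a) = ((2 - 4)/(-2 - 4))/a = (-2/(-6))/a = (-1/6*(-2))/a = 1/(3*a))
L(Z, U) = -5116/9 (L(Z, U) = 72 + 8*((1/3)/(-6) - 1*80) = 72 + 8*((1/3)*(-1/6) - 80) = 72 + 8*(-1/18 - 80) = 72 + 8*(-1441/18) = 72 - 5764/9 = -5116/9)
(-9569 + L(65, (0 - 5)*(-3))) - 29203 = (-9569 - 5116/9) - 29203 = -91237/9 - 29203 = -354064/9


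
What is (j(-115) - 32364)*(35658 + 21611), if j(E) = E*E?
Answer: -1096071391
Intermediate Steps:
j(E) = E**2
(j(-115) - 32364)*(35658 + 21611) = ((-115)**2 - 32364)*(35658 + 21611) = (13225 - 32364)*57269 = -19139*57269 = -1096071391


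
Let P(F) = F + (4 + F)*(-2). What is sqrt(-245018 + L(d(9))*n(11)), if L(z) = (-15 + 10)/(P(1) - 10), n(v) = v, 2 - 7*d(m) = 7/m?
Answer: I*sqrt(88450453)/19 ≈ 494.99*I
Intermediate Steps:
d(m) = 2/7 - 1/m
P(F) = -8 - F (P(F) = F + (-8 - 2*F) = -8 - F)
L(z) = 5/19 (L(z) = (-15 + 10)/((-8 - 1*1) - 10) = -5/((-8 - 1) - 10) = -5/(-9 - 10) = -5/(-19) = -5*(-1/19) = 5/19)
sqrt(-245018 + L(d(9))*n(11)) = sqrt(-245018 + (5/19)*11) = sqrt(-245018 + 55/19) = sqrt(-4655287/19) = I*sqrt(88450453)/19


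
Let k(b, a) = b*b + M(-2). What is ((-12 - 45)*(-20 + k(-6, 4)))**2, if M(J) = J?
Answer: 636804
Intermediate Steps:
k(b, a) = -2 + b**2 (k(b, a) = b*b - 2 = b**2 - 2 = -2 + b**2)
((-12 - 45)*(-20 + k(-6, 4)))**2 = ((-12 - 45)*(-20 + (-2 + (-6)**2)))**2 = (-57*(-20 + (-2 + 36)))**2 = (-57*(-20 + 34))**2 = (-57*14)**2 = (-798)**2 = 636804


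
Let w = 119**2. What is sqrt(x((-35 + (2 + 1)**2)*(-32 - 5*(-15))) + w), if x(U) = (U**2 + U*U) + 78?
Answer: 3*sqrt(279343) ≈ 1585.6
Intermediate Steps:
w = 14161
x(U) = 78 + 2*U**2 (x(U) = (U**2 + U**2) + 78 = 2*U**2 + 78 = 78 + 2*U**2)
sqrt(x((-35 + (2 + 1)**2)*(-32 - 5*(-15))) + w) = sqrt((78 + 2*((-35 + (2 + 1)**2)*(-32 - 5*(-15)))**2) + 14161) = sqrt((78 + 2*((-35 + 3**2)*(-32 + 75))**2) + 14161) = sqrt((78 + 2*((-35 + 9)*43)**2) + 14161) = sqrt((78 + 2*(-26*43)**2) + 14161) = sqrt((78 + 2*(-1118)**2) + 14161) = sqrt((78 + 2*1249924) + 14161) = sqrt((78 + 2499848) + 14161) = sqrt(2499926 + 14161) = sqrt(2514087) = 3*sqrt(279343)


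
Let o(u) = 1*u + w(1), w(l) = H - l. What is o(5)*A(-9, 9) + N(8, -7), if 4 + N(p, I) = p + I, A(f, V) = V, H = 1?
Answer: 42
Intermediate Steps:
w(l) = 1 - l
o(u) = u (o(u) = 1*u + (1 - 1*1) = u + (1 - 1) = u + 0 = u)
N(p, I) = -4 + I + p (N(p, I) = -4 + (p + I) = -4 + (I + p) = -4 + I + p)
o(5)*A(-9, 9) + N(8, -7) = 5*9 + (-4 - 7 + 8) = 45 - 3 = 42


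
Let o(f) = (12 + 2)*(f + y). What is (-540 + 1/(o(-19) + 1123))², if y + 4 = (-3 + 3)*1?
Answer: 187089986521/641601 ≈ 2.9160e+5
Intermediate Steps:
y = -4 (y = -4 + (-3 + 3)*1 = -4 + 0*1 = -4 + 0 = -4)
o(f) = -56 + 14*f (o(f) = (12 + 2)*(f - 4) = 14*(-4 + f) = -56 + 14*f)
(-540 + 1/(o(-19) + 1123))² = (-540 + 1/((-56 + 14*(-19)) + 1123))² = (-540 + 1/((-56 - 266) + 1123))² = (-540 + 1/(-322 + 1123))² = (-540 + 1/801)² = (-432539/801)² = 187089986521/641601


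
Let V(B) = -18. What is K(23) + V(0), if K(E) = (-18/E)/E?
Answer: -9540/529 ≈ -18.034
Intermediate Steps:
K(E) = -18/E²
K(23) + V(0) = -18/23² - 18 = -18*1/529 - 18 = -18/529 - 18 = -9540/529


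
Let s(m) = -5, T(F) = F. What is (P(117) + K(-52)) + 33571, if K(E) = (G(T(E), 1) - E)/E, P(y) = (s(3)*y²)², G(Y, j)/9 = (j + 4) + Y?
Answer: 243607083363/52 ≈ 4.6848e+9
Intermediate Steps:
G(Y, j) = 36 + 9*Y + 9*j (G(Y, j) = 9*((j + 4) + Y) = 9*((4 + j) + Y) = 9*(4 + Y + j) = 36 + 9*Y + 9*j)
P(y) = 25*y⁴ (P(y) = (-5*y²)² = 25*y⁴)
K(E) = (45 + 8*E)/E (K(E) = ((36 + 9*E + 9*1) - E)/E = ((36 + 9*E + 9) - E)/E = ((45 + 9*E) - E)/E = (45 + 8*E)/E)
(P(117) + K(-52)) + 33571 = (25*117⁴ + (8 + 45/(-52))) + 33571 = (25*187388721 + (8 + 45*(-1/52))) + 33571 = (4684718025 + (8 - 45/52)) + 33571 = (4684718025 + 371/52) + 33571 = 243605337671/52 + 33571 = 243607083363/52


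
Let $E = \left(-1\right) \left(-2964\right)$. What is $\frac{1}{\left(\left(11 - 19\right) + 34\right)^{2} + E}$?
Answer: $\frac{1}{3640} \approx 0.00027473$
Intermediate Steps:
$E = 2964$
$\frac{1}{\left(\left(11 - 19\right) + 34\right)^{2} + E} = \frac{1}{\left(\left(11 - 19\right) + 34\right)^{2} + 2964} = \frac{1}{\left(-8 + 34\right)^{2} + 2964} = \frac{1}{26^{2} + 2964} = \frac{1}{676 + 2964} = \frac{1}{3640}$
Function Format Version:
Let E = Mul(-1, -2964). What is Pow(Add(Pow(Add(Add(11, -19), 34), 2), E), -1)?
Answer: Rational(1, 3640) ≈ 0.00027473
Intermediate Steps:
E = 2964
Pow(Add(Pow(Add(Add(11, -19), 34), 2), E), -1) = Pow(Add(Pow(Add(Add(11, -19), 34), 2), 2964), -1) = Pow(Add(Pow(Add(-8, 34), 2), 2964), -1) = Pow(Add(Pow(26, 2), 2964), -1) = Pow(Add(676, 2964), -1) = Pow(3640, -1) = Rational(1, 3640)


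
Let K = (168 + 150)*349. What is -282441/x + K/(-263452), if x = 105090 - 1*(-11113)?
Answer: -43653043839/15306956378 ≈ -2.8518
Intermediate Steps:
K = 110982 (K = 318*349 = 110982)
x = 116203 (x = 105090 + 11113 = 116203)
-282441/x + K/(-263452) = -282441/116203 + 110982/(-263452) = -282441*1/116203 + 110982*(-1/263452) = -282441/116203 - 55491/131726 = -43653043839/15306956378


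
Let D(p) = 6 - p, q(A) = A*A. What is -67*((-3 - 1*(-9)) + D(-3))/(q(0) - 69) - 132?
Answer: -2701/23 ≈ -117.43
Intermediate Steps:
q(A) = A²
-67*((-3 - 1*(-9)) + D(-3))/(q(0) - 69) - 132 = -67*((-3 - 1*(-9)) + (6 - 1*(-3)))/(0² - 69) - 132 = -67*((-3 + 9) + (6 + 3))/(0 - 69) - 132 = -67*(6 + 9)/(-69) - 132 = -1005*(-1)/69 - 132 = -67*(-5/23) - 132 = 335/23 - 132 = -2701/23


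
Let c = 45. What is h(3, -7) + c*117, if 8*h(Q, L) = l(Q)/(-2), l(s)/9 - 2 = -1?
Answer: 84231/16 ≈ 5264.4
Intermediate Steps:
l(s) = 9 (l(s) = 18 + 9*(-1) = 18 - 9 = 9)
h(Q, L) = -9/16 (h(Q, L) = (9/(-2))/8 = (9*(-1/2))/8 = (1/8)*(-9/2) = -9/16)
h(3, -7) + c*117 = -9/16 + 45*117 = -9/16 + 5265 = 84231/16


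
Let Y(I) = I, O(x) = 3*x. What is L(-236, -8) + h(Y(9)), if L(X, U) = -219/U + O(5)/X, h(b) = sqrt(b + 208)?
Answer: 12891/472 + sqrt(217) ≈ 42.042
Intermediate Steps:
h(b) = sqrt(208 + b)
L(X, U) = -219/U + 15/X (L(X, U) = -219/U + (3*5)/X = -219/U + 15/X)
L(-236, -8) + h(Y(9)) = (-219/(-8) + 15/(-236)) + sqrt(208 + 9) = (-219*(-1/8) + 15*(-1/236)) + sqrt(217) = (219/8 - 15/236) + sqrt(217) = 12891/472 + sqrt(217)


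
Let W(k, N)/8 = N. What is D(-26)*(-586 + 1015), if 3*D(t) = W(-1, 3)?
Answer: 3432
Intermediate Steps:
W(k, N) = 8*N
D(t) = 8 (D(t) = (8*3)/3 = (⅓)*24 = 8)
D(-26)*(-586 + 1015) = 8*(-586 + 1015) = 8*429 = 3432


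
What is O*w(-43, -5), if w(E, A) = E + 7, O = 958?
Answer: -34488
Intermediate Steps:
w(E, A) = 7 + E
O*w(-43, -5) = 958*(7 - 43) = 958*(-36) = -34488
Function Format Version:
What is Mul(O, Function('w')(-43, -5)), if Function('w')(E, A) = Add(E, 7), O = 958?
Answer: -34488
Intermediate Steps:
Function('w')(E, A) = Add(7, E)
Mul(O, Function('w')(-43, -5)) = Mul(958, Add(7, -43)) = Mul(958, -36) = -34488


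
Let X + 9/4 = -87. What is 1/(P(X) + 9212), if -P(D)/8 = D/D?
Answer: 1/9204 ≈ 0.00010865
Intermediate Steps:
X = -357/4 (X = -9/4 - 87 = -357/4 ≈ -89.250)
P(D) = -8 (P(D) = -8*D/D = -8*1 = -8)
1/(P(X) + 9212) = 1/(-8 + 9212) = 1/9204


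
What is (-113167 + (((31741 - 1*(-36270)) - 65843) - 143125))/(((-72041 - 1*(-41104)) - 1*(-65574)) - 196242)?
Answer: 254124/161605 ≈ 1.5725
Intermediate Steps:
(-113167 + (((31741 - 1*(-36270)) - 65843) - 143125))/(((-72041 - 1*(-41104)) - 1*(-65574)) - 196242) = (-113167 + (((31741 + 36270) - 65843) - 143125))/(((-72041 + 41104) + 65574) - 196242) = (-113167 + ((68011 - 65843) - 143125))/((-30937 + 65574) - 196242) = (-113167 + (2168 - 143125))/(34637 - 196242) = (-113167 - 140957)/(-161605) = -254124*(-1/161605) = 254124/161605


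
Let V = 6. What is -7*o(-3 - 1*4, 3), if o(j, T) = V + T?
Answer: -63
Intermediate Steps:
o(j, T) = 6 + T
-7*o(-3 - 1*4, 3) = -7*(6 + 3) = -7*9 = -63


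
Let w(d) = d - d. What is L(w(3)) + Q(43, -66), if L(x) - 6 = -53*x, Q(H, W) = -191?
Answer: -185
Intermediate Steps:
w(d) = 0
L(x) = 6 - 53*x
L(w(3)) + Q(43, -66) = (6 - 53*0) - 191 = (6 + 0) - 191 = 6 - 191 = -185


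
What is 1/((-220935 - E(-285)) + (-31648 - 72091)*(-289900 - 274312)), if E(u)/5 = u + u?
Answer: 1/58530570583 ≈ 1.7085e-11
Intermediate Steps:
E(u) = 10*u (E(u) = 5*(u + u) = 5*(2*u) = 10*u)
1/((-220935 - E(-285)) + (-31648 - 72091)*(-289900 - 274312)) = 1/((-220935 - 10*(-285)) + (-31648 - 72091)*(-289900 - 274312)) = 1/((-220935 - 1*(-2850)) - 103739*(-564212)) = 1/((-220935 + 2850) + 58530788668) = 1/(-218085 + 58530788668) = 1/58530570583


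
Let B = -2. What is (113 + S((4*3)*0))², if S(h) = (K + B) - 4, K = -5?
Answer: 10404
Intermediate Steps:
S(h) = -11 (S(h) = (-5 - 2) - 4 = -7 - 4 = -11)
(113 + S((4*3)*0))² = (113 - 11)² = 102² = 10404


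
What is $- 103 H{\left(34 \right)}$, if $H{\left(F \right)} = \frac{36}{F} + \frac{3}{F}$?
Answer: $- \frac{4017}{34} \approx -118.15$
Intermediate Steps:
$H{\left(F \right)} = \frac{39}{F}$
$- 103 H{\left(34 \right)} = - 103 \cdot \frac{39}{34} = - 103 \cdot 39 \cdot \frac{1}{34} = \left(-103\right) \frac{39}{34} = - \frac{4017}{34}$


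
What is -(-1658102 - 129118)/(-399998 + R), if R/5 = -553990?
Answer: -446805/792487 ≈ -0.56380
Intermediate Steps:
R = -2769950 (R = 5*(-553990) = -2769950)
-(-1658102 - 129118)/(-399998 + R) = -(-1658102 - 129118)/(-399998 - 2769950) = -(-1787220)/(-3169948) = -(-1787220)*(-1)/3169948 = -1*446805/792487 = -446805/792487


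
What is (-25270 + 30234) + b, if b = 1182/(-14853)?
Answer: 24576370/4951 ≈ 4963.9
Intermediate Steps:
b = -394/4951 (b = 1182*(-1/14853) = -394/4951 ≈ -0.079580)
(-25270 + 30234) + b = (-25270 + 30234) - 394/4951 = 4964 - 394/4951 = 24576370/4951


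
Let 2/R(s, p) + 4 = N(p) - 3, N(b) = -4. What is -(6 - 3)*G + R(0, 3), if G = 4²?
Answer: -530/11 ≈ -48.182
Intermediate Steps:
G = 16
R(s, p) = -2/11 (R(s, p) = 2/(-4 + (-4 - 3)) = 2/(-4 - 7) = 2/(-11) = 2*(-1/11) = -2/11)
-(6 - 3)*G + R(0, 3) = -(6 - 3)*16 - 2/11 = -3*16 - 2/11 = -1*48 - 2/11 = -48 - 2/11 = -530/11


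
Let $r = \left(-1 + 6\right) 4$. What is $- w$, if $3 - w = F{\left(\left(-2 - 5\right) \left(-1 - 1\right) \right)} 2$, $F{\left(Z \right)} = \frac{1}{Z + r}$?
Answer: $- \frac{50}{17} \approx -2.9412$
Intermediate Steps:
$r = 20$ ($r = 5 \cdot 4 = 20$)
$F{\left(Z \right)} = \frac{1}{20 + Z}$ ($F{\left(Z \right)} = \frac{1}{Z + 20} = \frac{1}{20 + Z}$)
$w = \frac{50}{17}$ ($w = 3 - \frac{1}{20 + \left(-2 - 5\right) \left(-1 - 1\right)} 2 = 3 - \frac{1}{20 - -14} \cdot 2 = 3 - \frac{1}{20 + 14} \cdot 2 = 3 - \frac{1}{34} \cdot 2 = 3 - \frac{1}{17} = \frac{50}{17} \approx 2.9412$)
$- w = \left(-1\right) \frac{50}{17} = - \frac{50}{17}$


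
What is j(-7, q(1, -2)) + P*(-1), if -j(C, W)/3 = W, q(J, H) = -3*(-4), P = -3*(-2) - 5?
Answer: -37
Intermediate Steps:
P = 1 (P = 6 - 5 = 1)
q(J, H) = 12
j(C, W) = -3*W
j(-7, q(1, -2)) + P*(-1) = -3*12 + 1*(-1) = -36 - 1 = -37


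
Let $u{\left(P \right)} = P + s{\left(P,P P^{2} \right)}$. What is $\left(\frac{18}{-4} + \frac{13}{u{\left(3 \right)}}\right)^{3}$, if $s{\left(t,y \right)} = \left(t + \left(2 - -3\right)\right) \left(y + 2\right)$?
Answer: $- \frac{9116230969}{103823000} \approx -87.806$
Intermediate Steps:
$s{\left(t,y \right)} = \left(2 + y\right) \left(5 + t\right)$ ($s{\left(t,y \right)} = \left(t + \left(2 + 3\right)\right) \left(2 + y\right) = \left(t + 5\right) \left(2 + y\right) = \left(5 + t\right) \left(2 + y\right) = \left(2 + y\right) \left(5 + t\right)$)
$u{\left(P \right)} = 10 + P^{4} + 3 P + 5 P^{3}$ ($u{\left(P \right)} = P + \left(10 + 2 P + 5 P P^{2} + P P P^{2}\right) = P + \left(10 + 2 P + 5 P^{3} + P P^{3}\right) = P + \left(10 + 2 P + 5 P^{3} + P^{4}\right) = P + \left(10 + P^{4} + 2 P + 5 P^{3}\right) = 10 + P^{4} + 3 P + 5 P^{3}$)
$\left(\frac{18}{-4} + \frac{13}{u{\left(3 \right)}}\right)^{3} = \left(\frac{18}{-4} + \frac{13}{10 + 3^{4} + 3 \cdot 3 + 5 \cdot 3^{3}}\right)^{3} = \left(18 \left(- \frac{1}{4}\right) + \frac{13}{10 + 81 + 9 + 5 \cdot 27}\right)^{3} = \left(- \frac{9}{2} + \frac{13}{10 + 81 + 9 + 135}\right)^{3} = \left(- \frac{9}{2} + \frac{13}{235}\right)^{3} = \left(- \frac{2089}{470}\right)^{3} = - \frac{9116230969}{103823000}$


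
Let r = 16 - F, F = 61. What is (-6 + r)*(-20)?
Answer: 1020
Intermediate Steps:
r = -45 (r = 16 - 1*61 = 16 - 61 = -45)
(-6 + r)*(-20) = (-6 - 45)*(-20) = -51*(-20) = 1020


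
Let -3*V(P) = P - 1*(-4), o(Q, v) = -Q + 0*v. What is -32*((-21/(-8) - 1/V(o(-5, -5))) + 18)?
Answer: -2012/3 ≈ -670.67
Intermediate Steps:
o(Q, v) = -Q (o(Q, v) = -Q + 0 = -Q)
V(P) = -4/3 - P/3 (V(P) = -(P - 1*(-4))/3 = -(P + 4)/3 = -(4 + P)/3 = -4/3 - P/3)
-32*((-21/(-8) - 1/V(o(-5, -5))) + 18) = -32*((-21/(-8) - 1/(-4/3 - (-1)*(-5)/3)) + 18) = -32*((-21*(-⅛) - 1/(-4/3 - ⅓*5)) + 18) = -32*((21/8 - 1/(-4/3 - 5/3)) + 18) = -32*((21/8 - 1/(-3)) + 18) = -32*((21/8 - 1*(-⅓)) + 18) = -32*((21/8 + ⅓) + 18) = -32*(71/24 + 18) = -32*503/24 = -2012/3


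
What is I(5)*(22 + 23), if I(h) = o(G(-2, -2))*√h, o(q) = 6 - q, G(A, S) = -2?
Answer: 360*√5 ≈ 804.98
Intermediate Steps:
I(h) = 8*√h (I(h) = (6 - 1*(-2))*√h = (6 + 2)*√h = 8*√h)
I(5)*(22 + 23) = (8*√5)*(22 + 23) = (8*√5)*45 = 360*√5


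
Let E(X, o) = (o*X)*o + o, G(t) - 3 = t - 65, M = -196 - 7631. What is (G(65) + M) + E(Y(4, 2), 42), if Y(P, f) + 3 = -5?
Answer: -21894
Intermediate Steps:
M = -7827
Y(P, f) = -8 (Y(P, f) = -3 - 5 = -8)
G(t) = -62 + t (G(t) = 3 + (t - 65) = 3 + (-65 + t) = -62 + t)
E(X, o) = o + X*o**2 (E(X, o) = (X*o)*o + o = X*o**2 + o = o + X*o**2)
(G(65) + M) + E(Y(4, 2), 42) = ((-62 + 65) - 7827) + 42*(1 - 8*42) = (3 - 7827) + 42*(1 - 336) = -7824 + 42*(-335) = -7824 - 14070 = -21894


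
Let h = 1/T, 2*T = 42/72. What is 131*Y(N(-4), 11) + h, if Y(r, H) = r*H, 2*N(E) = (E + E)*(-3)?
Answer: 121068/7 ≈ 17295.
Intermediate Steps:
T = 7/24 (T = (42/72)/2 = (42*(1/72))/2 = (½)*(7/12) = 7/24 ≈ 0.29167)
h = 24/7 (h = 1/(7/24) = 24/7 ≈ 3.4286)
N(E) = -3*E (N(E) = ((E + E)*(-3))/2 = ((2*E)*(-3))/2 = (-6*E)/2 = -3*E)
Y(r, H) = H*r
131*Y(N(-4), 11) + h = 131*(11*(-3*(-4))) + 24/7 = 131*(11*12) + 24/7 = 131*132 + 24/7 = 17292 + 24/7 = 121068/7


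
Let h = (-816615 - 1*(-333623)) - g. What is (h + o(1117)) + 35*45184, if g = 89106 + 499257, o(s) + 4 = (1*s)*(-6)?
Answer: 503379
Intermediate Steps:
o(s) = -4 - 6*s (o(s) = -4 + (1*s)*(-6) = -4 + s*(-6) = -4 - 6*s)
g = 588363
h = -1071355 (h = (-816615 - 1*(-333623)) - 1*588363 = (-816615 + 333623) - 588363 = -482992 - 588363 = -1071355)
(h + o(1117)) + 35*45184 = (-1071355 + (-4 - 6*1117)) + 35*45184 = (-1071355 + (-4 - 6702)) + 1581440 = (-1071355 - 6706) + 1581440 = -1078061 + 1581440 = 503379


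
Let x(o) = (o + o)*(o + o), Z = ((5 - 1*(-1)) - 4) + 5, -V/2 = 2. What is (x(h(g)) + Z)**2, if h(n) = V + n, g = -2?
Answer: 22801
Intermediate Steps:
V = -4 (V = -2*2 = -4)
h(n) = -4 + n
Z = 7 (Z = ((5 + 1) - 4) + 5 = (6 - 4) + 5 = 2 + 5 = 7)
x(o) = 4*o**2 (x(o) = (2*o)*(2*o) = 4*o**2)
(x(h(g)) + Z)**2 = (4*(-4 - 2)**2 + 7)**2 = (4*(-6)**2 + 7)**2 = (4*36 + 7)**2 = (144 + 7)**2 = 151**2 = 22801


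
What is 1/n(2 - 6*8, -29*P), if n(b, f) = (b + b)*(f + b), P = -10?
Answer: -1/22448 ≈ -4.4547e-5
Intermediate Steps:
n(b, f) = 2*b*(b + f) (n(b, f) = (2*b)*(b + f) = 2*b*(b + f))
1/n(2 - 6*8, -29*P) = 1/(2*(2 - 6*8)*((2 - 6*8) - 29*(-10))) = 1/(2*(2 - 48)*((2 - 48) + 290)) = 1/(2*(-46)*(-46 + 290)) = 1/(2*(-46)*244) = 1/(-22448) = -1/22448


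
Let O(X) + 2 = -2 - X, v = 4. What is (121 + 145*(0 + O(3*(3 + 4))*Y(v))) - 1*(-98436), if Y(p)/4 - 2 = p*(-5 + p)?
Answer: 127557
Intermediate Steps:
Y(p) = 8 + 4*p*(-5 + p) (Y(p) = 8 + 4*(p*(-5 + p)) = 8 + 4*p*(-5 + p))
O(X) = -4 - X (O(X) = -2 + (-2 - X) = -4 - X)
(121 + 145*(0 + O(3*(3 + 4))*Y(v))) - 1*(-98436) = (121 + 145*(0 + (-4 - 3*(3 + 4))*(8 - 20*4 + 4*4²))) - 1*(-98436) = (121 + 145*(0 + (-4 - 3*7)*(8 - 80 + 4*16))) + 98436 = (121 + 145*(0 + (-4 - 1*21)*(8 - 80 + 64))) + 98436 = (121 + 145*(0 + (-4 - 21)*(-8))) + 98436 = (121 + 145*(0 - 25*(-8))) + 98436 = (121 + 145*(0 + 200)) + 98436 = (121 + 145*200) + 98436 = (121 + 29000) + 98436 = 29121 + 98436 = 127557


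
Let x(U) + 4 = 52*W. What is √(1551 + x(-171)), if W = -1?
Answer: √1495 ≈ 38.665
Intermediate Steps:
x(U) = -56 (x(U) = -4 + 52*(-1) = -4 - 52 = -56)
√(1551 + x(-171)) = √(1551 - 56) = √1495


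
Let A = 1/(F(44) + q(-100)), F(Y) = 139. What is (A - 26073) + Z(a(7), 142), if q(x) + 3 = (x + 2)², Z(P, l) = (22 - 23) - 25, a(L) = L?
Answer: -254204259/9740 ≈ -26099.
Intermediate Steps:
Z(P, l) = -26 (Z(P, l) = -1 - 25 = -26)
q(x) = -3 + (2 + x)² (q(x) = -3 + (x + 2)² = -3 + (2 + x)²)
A = 1/9740 (A = 1/(139 + (-3 + (2 - 100)²)) = 1/(139 + (-3 + (-98)²)) = 1/(139 + (-3 + 9604)) = 1/(139 + 9601) = 1/9740 ≈ 0.00010267)
(A - 26073) + Z(a(7), 142) = (1/9740 - 26073) - 26 = -253951019/9740 - 26 = -254204259/9740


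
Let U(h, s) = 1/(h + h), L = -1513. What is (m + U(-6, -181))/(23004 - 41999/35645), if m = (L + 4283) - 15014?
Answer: -5237284205/9839226972 ≈ -0.53229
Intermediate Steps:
U(h, s) = 1/(2*h)
m = -12244 (m = (-1513 + 4283) - 15014 = 2770 - 15014 = -12244)
(m + U(-6, -181))/(23004 - 41999/35645) = (-12244 + (½)/(-6))/(23004 - 41999/35645) = (-12244 + (½)*(-⅙))/(23004 - 41999*1/35645) = (-12244 - 1/12)/(23004 - 41999/35645) = -146929/(12*819935581/35645) = -146929/12*35645/819935581 = -5237284205/9839226972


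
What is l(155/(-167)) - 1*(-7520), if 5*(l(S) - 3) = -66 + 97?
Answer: 37646/5 ≈ 7529.2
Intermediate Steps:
l(S) = 46/5 (l(S) = 3 + (-66 + 97)/5 = 3 + (⅕)*31 = 3 + 31/5 = 46/5)
l(155/(-167)) - 1*(-7520) = 46/5 - 1*(-7520) = 46/5 + 7520 = 37646/5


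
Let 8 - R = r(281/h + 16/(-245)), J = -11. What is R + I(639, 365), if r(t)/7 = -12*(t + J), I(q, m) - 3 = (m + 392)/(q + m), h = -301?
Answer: -1505203079/1511020 ≈ -996.15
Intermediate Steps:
I(q, m) = 3 + (392 + m)/(m + q) (I(q, m) = 3 + (m + 392)/(q + m) = 3 + (392 + m)/(m + q))
r(t) = 924 - 84*t (r(t) = 7*(-12*(t - 11)) = 7*(-12*(-11 + t)) = 7*(132 - 12*t) = 924 - 84*t)
R = -1504856/1505 (R = 8 - (924 - 84*(281/(-301) + 16/(-245))) = 8 - (924 - 84*(281*(-1/301) + 16*(-1/245))) = 8 - (924 - 84*(-281/301 - 16/245)) = 8 - (924 - 84*(-10523/10535)) = 8 - (924 + 126276/1505) = 8 - 1*1516896/1505 = 8 - 1516896/1505 = -1504856/1505 ≈ -999.90)
R + I(639, 365) = -1504856/1505 + (392 + 3*639 + 4*365)/(365 + 639) = -1504856/1505 + (392 + 1917 + 1460)/1004 = -1504856/1505 + (1/1004)*3769 = -1504856/1505 + 3769/1004 = -1505203079/1511020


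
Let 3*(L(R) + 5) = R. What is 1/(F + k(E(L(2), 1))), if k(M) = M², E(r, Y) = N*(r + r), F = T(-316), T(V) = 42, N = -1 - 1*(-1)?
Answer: 1/42 ≈ 0.023810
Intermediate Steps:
N = 0 (N = -1 + 1 = 0)
L(R) = -5 + R/3
F = 42
E(r, Y) = 0 (E(r, Y) = 0*(r + r) = 0*(2*r) = 0)
1/(F + k(E(L(2), 1))) = 1/(42 + 0²) = 1/(42 + 0) = 1/42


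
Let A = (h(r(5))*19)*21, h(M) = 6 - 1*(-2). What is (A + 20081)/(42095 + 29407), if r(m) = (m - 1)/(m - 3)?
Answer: 1369/4206 ≈ 0.32549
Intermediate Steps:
r(m) = (-1 + m)/(-3 + m)
h(M) = 8 (h(M) = 6 + 2 = 8)
A = 3192 (A = (8*19)*21 = 152*21 = 3192)
(A + 20081)/(42095 + 29407) = (3192 + 20081)/(42095 + 29407) = 23273/71502 = 23273*(1/71502) = 1369/4206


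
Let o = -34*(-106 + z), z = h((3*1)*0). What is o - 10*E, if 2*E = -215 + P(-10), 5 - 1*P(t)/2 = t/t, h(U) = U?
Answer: 4639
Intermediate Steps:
P(t) = 8 (P(t) = 10 - 2*t/t = 10 - 2*1 = 10 - 2 = 8)
z = 0 (z = (3*1)*0 = 3*0 = 0)
E = -207/2 (E = (-215 + 8)/2 = (½)*(-207) = -207/2 ≈ -103.50)
o = 3604 (o = -34*(-106 + 0) = -34*(-106) = 3604)
o - 10*E = 3604 - 10*(-207)/2 = 3604 - 1*(-1035) = 3604 + 1035 = 4639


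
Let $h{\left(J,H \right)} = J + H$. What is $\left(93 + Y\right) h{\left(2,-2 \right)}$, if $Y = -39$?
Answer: $0$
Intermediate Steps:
$h{\left(J,H \right)} = H + J$
$\left(93 + Y\right) h{\left(2,-2 \right)} = \left(93 - 39\right) \left(-2 + 2\right) = 54 \cdot 0 = 0$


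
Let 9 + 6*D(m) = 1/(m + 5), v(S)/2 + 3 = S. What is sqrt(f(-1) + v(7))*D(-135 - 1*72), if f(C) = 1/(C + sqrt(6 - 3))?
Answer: -1819*sqrt(-7 + 8*sqrt(3))/(1212*sqrt(-1 + sqrt(3))) ≈ -4.5931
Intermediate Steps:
v(S) = -6 + 2*S
D(m) = -3/2 + 1/(6*(5 + m)) (D(m) = -3/2 + 1/(6*(m + 5)) = -3/2 + 1/(6*(5 + m)))
f(C) = 1/(C + sqrt(3))
sqrt(f(-1) + v(7))*D(-135 - 1*72) = sqrt(1/(-1 + sqrt(3)) + (-6 + 2*7))*((-44 - 9*(-135 - 1*72))/(6*(5 + (-135 - 1*72)))) = sqrt(1/(-1 + sqrt(3)) + (-6 + 14))*((-44 - 9*(-135 - 72))/(6*(5 + (-135 - 72)))) = sqrt(1/(-1 + sqrt(3)) + 8)*((-44 - 9*(-207))/(6*(5 - 207))) = sqrt(8 + 1/(-1 + sqrt(3)))*((1/6)*(-44 + 1863)/(-202)) = sqrt(8 + 1/(-1 + sqrt(3)))*((1/6)*(-1/202)*1819) = sqrt(8 + 1/(-1 + sqrt(3)))*(-1819/1212) = -1819*sqrt(8 + 1/(-1 + sqrt(3)))/1212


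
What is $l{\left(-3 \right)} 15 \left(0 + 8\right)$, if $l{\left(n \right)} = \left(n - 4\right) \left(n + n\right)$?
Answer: $5040$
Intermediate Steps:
$l{\left(n \right)} = 2 n \left(-4 + n\right)$ ($l{\left(n \right)} = \left(-4 + n\right) 2 n = 2 n \left(-4 + n\right)$)
$l{\left(-3 \right)} 15 \left(0 + 8\right) = 2 \left(-3\right) \left(-4 - 3\right) 15 \left(0 + 8\right) = 2 \left(-3\right) \left(-7\right) 15 \cdot 8 = 42 \cdot 120 = 5040$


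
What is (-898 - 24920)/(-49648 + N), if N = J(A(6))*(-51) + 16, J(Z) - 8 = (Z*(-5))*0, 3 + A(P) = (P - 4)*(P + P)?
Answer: 4303/8340 ≈ 0.51595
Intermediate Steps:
A(P) = -3 + 2*P*(-4 + P) (A(P) = -3 + (P - 4)*(P + P) = -3 + (-4 + P)*(2*P) = -3 + 2*P*(-4 + P))
J(Z) = 8 (J(Z) = 8 + (Z*(-5))*0 = 8 - 5*Z*0 = 8 + 0 = 8)
N = -392 (N = 8*(-51) + 16 = -408 + 16 = -392)
(-898 - 24920)/(-49648 + N) = (-898 - 24920)/(-49648 - 392) = -25818/(-50040) = -25818*(-1/50040) = 4303/8340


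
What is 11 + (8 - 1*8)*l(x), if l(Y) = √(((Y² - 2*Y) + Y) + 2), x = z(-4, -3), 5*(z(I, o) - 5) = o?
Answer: 11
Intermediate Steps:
z(I, o) = 5 + o/5
x = 22/5 (x = 5 + (⅕)*(-3) = 5 - ⅗ = 22/5 ≈ 4.4000)
l(Y) = √(2 + Y² - Y) (l(Y) = √((Y² - Y) + 2) = √(2 + Y² - Y))
11 + (8 - 1*8)*l(x) = 11 + (8 - 1*8)*√(2 + (22/5)² - 1*22/5) = 11 + (8 - 8)*√(2 + 484/25 - 22/5) = 11 + 0*√(424/25) = 11 + 0*(2*√106/5) = 11 + 0 = 11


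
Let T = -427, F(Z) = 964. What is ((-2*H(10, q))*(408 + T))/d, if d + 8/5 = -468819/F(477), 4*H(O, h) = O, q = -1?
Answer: -457900/2351807 ≈ -0.19470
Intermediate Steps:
H(O, h) = O/4
d = -2351807/4820 (d = -8/5 - 468819/964 = -2351807/4820 ≈ -487.93)
((-2*H(10, q))*(408 + T))/d = ((-10/2)*(408 - 427))/(-2351807/4820) = (-2*5/2*(-19))*(-4820/2351807) = -5*(-19)*(-4820/2351807) = 95*(-4820/2351807) = -457900/2351807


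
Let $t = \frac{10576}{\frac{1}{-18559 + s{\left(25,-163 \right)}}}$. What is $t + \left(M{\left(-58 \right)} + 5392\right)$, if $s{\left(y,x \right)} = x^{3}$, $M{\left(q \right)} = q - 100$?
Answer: $-45998255022$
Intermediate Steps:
$M{\left(q \right)} = -100 + q$
$t = -45998260256$ ($t = \frac{10576}{\frac{1}{-18559 + \left(-163\right)^{3}}} = \frac{10576}{\frac{1}{-18559 - 4330747}} = \frac{10576}{\frac{1}{-4349306}} = \frac{10576}{- \frac{1}{4349306}} = 10576 \left(-4349306\right) = -45998260256$)
$t + \left(M{\left(-58 \right)} + 5392\right) = -45998260256 + \left(\left(-100 - 58\right) + 5392\right) = -45998260256 + \left(-158 + 5392\right) = -45998260256 + 5234 = -45998255022$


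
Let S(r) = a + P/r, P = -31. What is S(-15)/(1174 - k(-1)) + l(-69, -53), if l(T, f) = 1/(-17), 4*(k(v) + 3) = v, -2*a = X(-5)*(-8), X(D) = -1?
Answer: -4271/70635 ≈ -0.060466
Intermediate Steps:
a = -4 (a = -(-1)*(-8)/2 = -½*8 = -4)
k(v) = -3 + v/4
l(T, f) = -1/17
S(r) = -4 - 31/r
S(-15)/(1174 - k(-1)) + l(-69, -53) = (-4 - 31/(-15))/(1174 - (-3 + (¼)*(-1))) - 1/17 = (-4 - 31*(-1/15))/(1174 - (-3 - ¼)) - 1/17 = (-4 + 31/15)/(1174 - 1*(-13/4)) - 1/17 = -29/(15*(1174 + 13/4)) - 1/17 = -29/(15*4709/4) - 1/17 = -29/15*4/4709 - 1/17 = -116/70635 - 1/17 = -4271/70635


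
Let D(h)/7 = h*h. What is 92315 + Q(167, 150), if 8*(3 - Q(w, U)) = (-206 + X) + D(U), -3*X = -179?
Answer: 1743571/24 ≈ 72649.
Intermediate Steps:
X = 179/3 (X = -⅓*(-179) = 179/3 ≈ 59.667)
D(h) = 7*h² (D(h) = 7*(h*h) = 7*h²)
Q(w, U) = 511/24 - 7*U²/8 (Q(w, U) = 3 - ((-206 + 179/3) + 7*U²)/8 = 3 - (-439/3 + 7*U²)/8 = 3 + (439/24 - 7*U²/8) = 511/24 - 7*U²/8)
92315 + Q(167, 150) = 92315 + (511/24 - 7/8*150²) = 92315 + (511/24 - 7/8*22500) = 92315 + (511/24 - 39375/2) = 92315 - 471989/24 = 1743571/24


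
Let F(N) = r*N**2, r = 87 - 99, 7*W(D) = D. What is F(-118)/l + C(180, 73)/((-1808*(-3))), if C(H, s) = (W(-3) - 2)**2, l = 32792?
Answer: -5549812925/1089415824 ≈ -5.0943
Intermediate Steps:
W(D) = D/7
r = -12
C(H, s) = 289/49 (C(H, s) = ((1/7)*(-3) - 2)**2 = (-3/7 - 2)**2 = (-17/7)**2 = 289/49)
F(N) = -12*N**2
F(-118)/l + C(180, 73)/((-1808*(-3))) = -12*(-118)**2/32792 + 289/(49*((-1808*(-3)))) = -12*13924*(1/32792) + (289/49)/5424 = -167088*1/32792 + (289/49)*(1/5424) = -20886/4099 + 289/265776 = -5549812925/1089415824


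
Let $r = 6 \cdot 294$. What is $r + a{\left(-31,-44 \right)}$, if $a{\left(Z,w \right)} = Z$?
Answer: $1733$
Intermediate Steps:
$r = 1764$
$r + a{\left(-31,-44 \right)} = 1764 - 31 = 1733$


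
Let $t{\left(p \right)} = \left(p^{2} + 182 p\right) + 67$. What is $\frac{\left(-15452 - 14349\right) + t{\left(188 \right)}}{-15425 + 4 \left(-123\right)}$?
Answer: $- \frac{39826}{15917} \approx -2.5021$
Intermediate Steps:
$t{\left(p \right)} = 67 + p^{2} + 182 p$
$\frac{\left(-15452 - 14349\right) + t{\left(188 \right)}}{-15425 + 4 \left(-123\right)} = \frac{\left(-15452 - 14349\right) + \left(67 + 188^{2} + 182 \cdot 188\right)}{-15425 + 4 \left(-123\right)} = \frac{-29801 + \left(67 + 35344 + 34216\right)}{-15425 - 492} = \frac{-29801 + 69627}{-15917} = 39826 \left(- \frac{1}{15917}\right) = - \frac{39826}{15917}$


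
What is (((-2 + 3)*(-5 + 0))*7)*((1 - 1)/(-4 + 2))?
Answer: 0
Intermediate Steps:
(((-2 + 3)*(-5 + 0))*7)*((1 - 1)/(-4 + 2)) = ((1*(-5))*7)*(0/(-2)) = (-5*7)*(0*(-1/2)) = -35*0 = 0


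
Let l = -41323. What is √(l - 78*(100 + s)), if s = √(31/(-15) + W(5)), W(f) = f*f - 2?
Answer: √(-1228075 - 130*√4710)/5 ≈ 222.44*I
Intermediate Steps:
W(f) = -2 + f² (W(f) = f² - 2 = -2 + f²)
s = √4710/15 (s = √(31/(-15) + (-2 + 5²)) = √(31*(-1/15) + (-2 + 25)) = √(-31/15 + 23) = √(314/15) = √4710/15 ≈ 4.5753)
√(l - 78*(100 + s)) = √(-41323 - 78*(100 + √4710/15)) = √(-41323 + (-7800 - 26*√4710/5)) = √(-49123 - 26*√4710/5)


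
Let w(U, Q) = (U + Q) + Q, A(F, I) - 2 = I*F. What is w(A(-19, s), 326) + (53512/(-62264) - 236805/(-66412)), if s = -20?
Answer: 535857495711/516884596 ≈ 1036.7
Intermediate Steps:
A(F, I) = 2 + F*I (A(F, I) = 2 + I*F = 2 + F*I)
w(U, Q) = U + 2*Q (w(U, Q) = (Q + U) + Q = U + 2*Q)
w(A(-19, s), 326) + (53512/(-62264) - 236805/(-66412)) = ((2 - 19*(-20)) + 2*326) + (53512/(-62264) - 236805/(-66412)) = ((2 + 380) + 652) + (53512*(-1/62264) - 236805*(-1/66412)) = (382 + 652) + (-6689/7783 + 236805/66412) = 1034 + 1398823447/516884596 = 535857495711/516884596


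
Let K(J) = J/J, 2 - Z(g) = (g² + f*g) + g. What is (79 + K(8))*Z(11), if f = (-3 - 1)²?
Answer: -24480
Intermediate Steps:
f = 16 (f = (-4)² = 16)
Z(g) = 2 - g² - 17*g (Z(g) = 2 - ((g² + 16*g) + g) = 2 - (g² + 17*g) = 2 + (-g² - 17*g) = 2 - g² - 17*g)
K(J) = 1
(79 + K(8))*Z(11) = (79 + 1)*(2 - 1*11² - 17*11) = 80*(2 - 1*121 - 187) = 80*(2 - 121 - 187) = 80*(-306) = -24480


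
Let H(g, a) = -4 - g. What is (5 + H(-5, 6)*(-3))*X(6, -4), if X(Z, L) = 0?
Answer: 0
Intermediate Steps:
(5 + H(-5, 6)*(-3))*X(6, -4) = (5 + (-4 - 1*(-5))*(-3))*0 = (5 + (-4 + 5)*(-3))*0 = (5 + 1*(-3))*0 = (5 - 3)*0 = 2*0 = 0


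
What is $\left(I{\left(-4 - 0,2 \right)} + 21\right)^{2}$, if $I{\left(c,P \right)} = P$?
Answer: $529$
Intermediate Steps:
$\left(I{\left(-4 - 0,2 \right)} + 21\right)^{2} = \left(2 + 21\right)^{2} = 23^{2} = 529$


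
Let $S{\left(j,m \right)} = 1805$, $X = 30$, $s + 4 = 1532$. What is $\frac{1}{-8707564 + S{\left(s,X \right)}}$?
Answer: $- \frac{1}{8705759} \approx -1.1487 \cdot 10^{-7}$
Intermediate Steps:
$s = 1528$ ($s = -4 + 1532 = 1528$)
$\frac{1}{-8707564 + S{\left(s,X \right)}} = \frac{1}{-8707564 + 1805} = \frac{1}{-8705759} = - \frac{1}{8705759}$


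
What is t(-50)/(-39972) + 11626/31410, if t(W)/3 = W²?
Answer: 9547478/52313355 ≈ 0.18251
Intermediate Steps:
t(W) = 3*W²
t(-50)/(-39972) + 11626/31410 = (3*(-50)²)/(-39972) + 11626/31410 = (3*2500)*(-1/39972) + 11626*(1/31410) = 7500*(-1/39972) + 5813/15705 = -625/3331 + 5813/15705 = 9547478/52313355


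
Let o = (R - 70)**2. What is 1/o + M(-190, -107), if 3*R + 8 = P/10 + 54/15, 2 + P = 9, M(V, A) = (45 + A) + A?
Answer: -771783061/4566769 ≈ -169.00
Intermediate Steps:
M(V, A) = 45 + 2*A
P = 7 (P = -2 + 9 = 7)
R = -37/30 (R = -8/3 + (7/10 + 54/15)/3 = -8/3 + (7*(1/10) + 54*(1/15))/3 = -8/3 + (7/10 + 18/5)/3 = -8/3 + (1/3)*(43/10) = -8/3 + 43/30 = -37/30 ≈ -1.2333)
o = 4566769/900 (o = (-37/30 - 70)**2 = (-2137/30)**2 = 4566769/900 ≈ 5074.2)
1/o + M(-190, -107) = 1/(4566769/900) + (45 + 2*(-107)) = 900/4566769 + (45 - 214) = 900/4566769 - 169 = -771783061/4566769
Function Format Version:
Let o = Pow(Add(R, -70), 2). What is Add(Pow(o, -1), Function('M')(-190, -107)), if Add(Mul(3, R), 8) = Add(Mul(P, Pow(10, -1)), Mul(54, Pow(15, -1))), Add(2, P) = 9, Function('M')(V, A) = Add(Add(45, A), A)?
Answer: Rational(-771783061, 4566769) ≈ -169.00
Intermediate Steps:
Function('M')(V, A) = Add(45, Mul(2, A))
P = 7 (P = Add(-2, 9) = 7)
R = Rational(-37, 30) (R = Add(Rational(-8, 3), Mul(Rational(1, 3), Add(Mul(7, Pow(10, -1)), Mul(54, Pow(15, -1))))) = Add(Rational(-8, 3), Mul(Rational(1, 3), Add(Mul(7, Rational(1, 10)), Mul(54, Rational(1, 15))))) = Add(Rational(-8, 3), Mul(Rational(1, 3), Add(Rational(7, 10), Rational(18, 5)))) = Add(Rational(-8, 3), Mul(Rational(1, 3), Rational(43, 10))) = Add(Rational(-8, 3), Rational(43, 30)) = Rational(-37, 30) ≈ -1.2333)
o = Rational(4566769, 900) (o = Pow(Add(Rational(-37, 30), -70), 2) = Pow(Rational(-2137, 30), 2) = Rational(4566769, 900) ≈ 5074.2)
Add(Pow(o, -1), Function('M')(-190, -107)) = Add(Pow(Rational(4566769, 900), -1), Add(45, Mul(2, -107))) = Add(Rational(900, 4566769), Add(45, -214)) = Add(Rational(900, 4566769), -169) = Rational(-771783061, 4566769)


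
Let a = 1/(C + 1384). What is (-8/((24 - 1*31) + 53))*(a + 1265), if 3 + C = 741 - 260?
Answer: -4710862/21413 ≈ -220.00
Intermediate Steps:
C = 478 (C = -3 + (741 - 260) = -3 + 481 = 478)
a = 1/1862 (a = 1/(478 + 1384) = 1/1862 ≈ 0.00053706)
(-8/((24 - 1*31) + 53))*(a + 1265) = (-8/((24 - 1*31) + 53))*(1/1862 + 1265) = -8/((24 - 31) + 53)*(2355431/1862) = -8/(-7 + 53)*(2355431/1862) = -8/46*(2355431/1862) = -8*1/46*(2355431/1862) = -4/23*2355431/1862 = -4710862/21413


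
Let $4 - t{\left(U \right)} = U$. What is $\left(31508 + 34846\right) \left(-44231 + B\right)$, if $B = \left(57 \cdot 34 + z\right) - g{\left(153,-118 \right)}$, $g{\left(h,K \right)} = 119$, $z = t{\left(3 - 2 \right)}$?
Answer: $-2814006786$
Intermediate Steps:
$t{\left(U \right)} = 4 - U$
$z = 3$ ($z = 4 - \left(3 - 2\right) = 4 - 1 = 3$)
$B = 1822$ ($B = \left(57 \cdot 34 + 3\right) - 119 = \left(1938 + 3\right) - 119 = 1941 - 119 = 1822$)
$\left(31508 + 34846\right) \left(-44231 + B\right) = \left(31508 + 34846\right) \left(-44231 + 1822\right) = 66354 \left(-42409\right) = -2814006786$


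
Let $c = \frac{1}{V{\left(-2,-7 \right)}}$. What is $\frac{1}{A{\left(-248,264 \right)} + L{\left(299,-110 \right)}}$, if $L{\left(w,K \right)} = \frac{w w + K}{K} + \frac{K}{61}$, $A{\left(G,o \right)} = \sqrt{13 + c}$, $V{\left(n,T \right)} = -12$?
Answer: $- \frac{54943335315}{44697709018364} - \frac{11256025 \sqrt{465}}{44697709018364} \approx -0.0012347$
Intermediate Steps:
$c = - \frac{1}{12}$ ($c = \frac{1}{-12} = - \frac{1}{12} \approx -0.083333$)
$A{\left(G,o \right)} = \frac{\sqrt{465}}{6}$ ($A{\left(G,o \right)} = \sqrt{13 - \frac{1}{12}} = \sqrt{\frac{155}{12}} = \frac{\sqrt{465}}{6}$)
$L{\left(w,K \right)} = \frac{K}{61} + \frac{K + w^{2}}{K}$ ($L{\left(w,K \right)} = \frac{w^{2} + K}{K} + K \frac{1}{61} = \frac{K + w^{2}}{K} + \frac{K}{61} = \frac{K}{61} + \frac{K + w^{2}}{K}$)
$\frac{1}{A{\left(-248,264 \right)} + L{\left(299,-110 \right)}} = \frac{1}{\frac{\sqrt{465}}{6} + \left(1 + \frac{1}{61} \left(-110\right) + \frac{299^{2}}{-110}\right)} = \frac{1}{\frac{\sqrt{465}}{6} - \frac{5458851}{6710}} = \frac{1}{- \frac{5458851}{6710} + \frac{\sqrt{465}}{6}}$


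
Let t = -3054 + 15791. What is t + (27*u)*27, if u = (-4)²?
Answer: 24401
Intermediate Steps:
u = 16
t = 12737
t + (27*u)*27 = 12737 + (27*16)*27 = 12737 + 432*27 = 12737 + 11664 = 24401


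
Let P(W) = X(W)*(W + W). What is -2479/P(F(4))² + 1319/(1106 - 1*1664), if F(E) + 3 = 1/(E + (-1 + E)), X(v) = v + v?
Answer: -3348950041/714240000 ≈ -4.6888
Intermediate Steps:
X(v) = 2*v
F(E) = -3 + 1/(-1 + 2*E) (F(E) = -3 + 1/(E + (-1 + E)) = -3 + 1/(-1 + 2*E))
P(W) = 4*W² (P(W) = (2*W)*(W + W) = (2*W)*(2*W) = 4*W²)
-2479/P(F(4))² + 1319/(1106 - 1*1664) = -2479*(-1 + 2*4)⁴/(256*(2 - 3*4)⁴) + 1319/(1106 - 1*1664) = -2479*(-1 + 8)⁴/(256*(2 - 12)⁴) + 1319/(1106 - 1664) = -2479/((4*(2*(-10)/7)²)²) + 1319/(-558) = -2479/((4*(2*(⅐)*(-10))²)²) + 1319*(-1/558) = -2479/((4*(-20/7)²)²) - 1319/558 = -2479/((4*(400/49))²) - 1319/558 = -2479/((1600/49)²) - 1319/558 = -2479/2560000/2401 - 1319/558 = -2479*2401/2560000 - 1319/558 = -5952079/2560000 - 1319/558 = -3348950041/714240000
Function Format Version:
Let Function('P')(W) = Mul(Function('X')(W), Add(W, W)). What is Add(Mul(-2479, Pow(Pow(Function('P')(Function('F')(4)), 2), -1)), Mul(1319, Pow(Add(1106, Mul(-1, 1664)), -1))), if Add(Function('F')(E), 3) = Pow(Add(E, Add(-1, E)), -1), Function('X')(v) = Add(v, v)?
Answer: Rational(-3348950041, 714240000) ≈ -4.6888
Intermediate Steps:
Function('X')(v) = Mul(2, v)
Function('F')(E) = Add(-3, Pow(Add(-1, Mul(2, E)), -1)) (Function('F')(E) = Add(-3, Pow(Add(E, Add(-1, E)), -1)) = Add(-3, Pow(Add(-1, Mul(2, E)), -1)))
Function('P')(W) = Mul(4, Pow(W, 2)) (Function('P')(W) = Mul(Mul(2, W), Add(W, W)) = Mul(Mul(2, W), Mul(2, W)) = Mul(4, Pow(W, 2)))
Add(Mul(-2479, Pow(Pow(Function('P')(Function('F')(4)), 2), -1)), Mul(1319, Pow(Add(1106, Mul(-1, 1664)), -1))) = Add(Mul(-2479, Pow(Pow(Mul(4, Pow(Mul(2, Pow(Add(-1, Mul(2, 4)), -1), Add(2, Mul(-3, 4))), 2)), 2), -1)), Mul(1319, Pow(Add(1106, Mul(-1, 1664)), -1))) = Add(Mul(-2479, Pow(Pow(Mul(4, Pow(Mul(2, Pow(Add(-1, 8), -1), Add(2, -12)), 2)), 2), -1)), Mul(1319, Pow(Add(1106, -1664), -1))) = Add(Mul(-2479, Pow(Pow(Mul(4, Pow(Mul(2, Pow(7, -1), -10), 2)), 2), -1)), Mul(1319, Pow(-558, -1))) = Add(Mul(-2479, Pow(Pow(Mul(4, Pow(Mul(2, Rational(1, 7), -10), 2)), 2), -1)), Mul(1319, Rational(-1, 558))) = Add(Mul(-2479, Pow(Pow(Mul(4, Pow(Rational(-20, 7), 2)), 2), -1)), Rational(-1319, 558)) = Add(Mul(-2479, Pow(Pow(Mul(4, Rational(400, 49)), 2), -1)), Rational(-1319, 558)) = Add(Mul(-2479, Pow(Pow(Rational(1600, 49), 2), -1)), Rational(-1319, 558)) = Add(Mul(-2479, Pow(Rational(2560000, 2401), -1)), Rational(-1319, 558)) = Add(Mul(-2479, Rational(2401, 2560000)), Rational(-1319, 558)) = Add(Rational(-5952079, 2560000), Rational(-1319, 558)) = Rational(-3348950041, 714240000)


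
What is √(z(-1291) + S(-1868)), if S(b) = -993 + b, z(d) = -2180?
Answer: 71*I ≈ 71.0*I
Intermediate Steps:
√(z(-1291) + S(-1868)) = √(-2180 + (-993 - 1868)) = √(-2180 - 2861) = √(-5041) = 71*I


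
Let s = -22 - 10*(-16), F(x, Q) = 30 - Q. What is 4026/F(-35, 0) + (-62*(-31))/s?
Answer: 51104/345 ≈ 148.13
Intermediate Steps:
s = 138 (s = -22 + 160 = 138)
4026/F(-35, 0) + (-62*(-31))/s = 4026/(30 - 1*0) - 62*(-31)/138 = 4026/(30 + 0) + 1922*(1/138) = 4026/30 + 961/69 = 4026*(1/30) + 961/69 = 671/5 + 961/69 = 51104/345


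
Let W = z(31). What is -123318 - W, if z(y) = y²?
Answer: -124279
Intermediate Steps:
W = 961 (W = 31² = 961)
-123318 - W = -123318 - 1*961 = -123318 - 961 = -124279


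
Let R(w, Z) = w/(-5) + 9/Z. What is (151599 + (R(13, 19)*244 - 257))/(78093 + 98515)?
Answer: 7164101/8388880 ≈ 0.85400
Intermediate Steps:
R(w, Z) = 9/Z - w/5 (R(w, Z) = w*(-⅕) + 9/Z = -w/5 + 9/Z = 9/Z - w/5)
(151599 + (R(13, 19)*244 - 257))/(78093 + 98515) = (151599 + ((9/19 - ⅕*13)*244 - 257))/(78093 + 98515) = (151599 + ((9*(1/19) - 13/5)*244 - 257))/176608 = (151599 + ((9/19 - 13/5)*244 - 257))*(1/176608) = (151599 + (-202/95*244 - 257))*(1/176608) = (151599 + (-49288/95 - 257))*(1/176608) = (151599 - 73703/95)*(1/176608) = (14328202/95)*(1/176608) = 7164101/8388880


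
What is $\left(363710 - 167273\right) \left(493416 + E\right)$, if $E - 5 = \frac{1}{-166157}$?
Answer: $\frac{16104956806118952}{166157} \approx 9.6926 \cdot 10^{10}$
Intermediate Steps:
$E = \frac{830784}{166157}$ ($E = 5 + \frac{1}{-166157} = 5 - \frac{1}{166157} = \frac{830784}{166157} \approx 5.0$)
$\left(363710 - 167273\right) \left(493416 + E\right) = \left(363710 - 167273\right) \left(493416 + \frac{830784}{166157}\right) = 196437 \cdot \frac{81985353096}{166157} = \frac{16104956806118952}{166157}$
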